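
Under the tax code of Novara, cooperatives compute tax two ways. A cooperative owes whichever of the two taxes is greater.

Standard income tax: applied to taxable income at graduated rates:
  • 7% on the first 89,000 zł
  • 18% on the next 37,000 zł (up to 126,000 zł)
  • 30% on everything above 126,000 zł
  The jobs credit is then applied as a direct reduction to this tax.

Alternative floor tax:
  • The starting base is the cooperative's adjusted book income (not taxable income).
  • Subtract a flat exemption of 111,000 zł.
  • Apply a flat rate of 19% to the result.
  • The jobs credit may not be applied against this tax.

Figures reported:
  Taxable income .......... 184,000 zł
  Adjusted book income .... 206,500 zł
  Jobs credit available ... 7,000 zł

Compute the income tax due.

23,290 zł

Alternative floor tax:
  Base (adjusted book income): 206,500 zł
  Less exemption 111,000 zł → base 95,500 zł
  95,500 zł × 19% = 18,145 zł

Standard income tax:
  89,000 zł × 7% = 6,230 zł
  37,000 zł × 18% = 6,660 zł
  58,000 zł × 30% = 17,400 zł
  → 30,290 zł
  Less jobs credit 7,000 zł → 23,290 zł

23,290 zł > 18,145 zł, so the standard income tax governs.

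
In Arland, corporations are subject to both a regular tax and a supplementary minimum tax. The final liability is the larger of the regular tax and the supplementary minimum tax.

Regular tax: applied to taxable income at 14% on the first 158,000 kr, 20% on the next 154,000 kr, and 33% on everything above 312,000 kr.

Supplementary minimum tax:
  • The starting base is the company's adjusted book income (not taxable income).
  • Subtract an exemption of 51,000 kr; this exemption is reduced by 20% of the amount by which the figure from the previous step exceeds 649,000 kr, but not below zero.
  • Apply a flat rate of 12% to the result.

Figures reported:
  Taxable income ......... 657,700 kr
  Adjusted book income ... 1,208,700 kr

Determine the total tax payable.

167,001 kr

Regular tax:
  158,000 kr × 14% = 22,120 kr
  154,000 kr × 20% = 30,800 kr
  345,700 kr × 33% = 114,081 kr
  → 167,001 kr

Supplementary minimum tax:
  Base (adjusted book income): 1,208,700 kr
  Exemption: 20% × (1,208,700 kr − 649,000 kr) = 111,940 kr ≥ 51,000 kr, so the exemption is fully phased out
  Base: 1,208,700 kr − 0 kr = 1,208,700 kr
  1,208,700 kr × 12% = 145,044 kr

167,001 kr > 145,044 kr, so the regular tax governs.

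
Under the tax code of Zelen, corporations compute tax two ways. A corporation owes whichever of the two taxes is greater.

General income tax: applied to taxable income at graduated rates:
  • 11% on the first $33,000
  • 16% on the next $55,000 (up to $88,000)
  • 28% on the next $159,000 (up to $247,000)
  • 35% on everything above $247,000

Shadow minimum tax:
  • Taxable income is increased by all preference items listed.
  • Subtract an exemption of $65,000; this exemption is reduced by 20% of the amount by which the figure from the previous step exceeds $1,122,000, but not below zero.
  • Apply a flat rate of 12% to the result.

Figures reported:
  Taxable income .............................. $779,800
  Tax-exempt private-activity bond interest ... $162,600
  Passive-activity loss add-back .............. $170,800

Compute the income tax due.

$243,430

General income tax:
  $33,000 × 11% = $3,630
  $55,000 × 16% = $8,800
  $159,000 × 28% = $44,520
  $532,800 × 35% = $186,480
  → $243,430

Shadow minimum tax:
  Adjusted income: $779,800 + $162,600 + $170,800 = $1,113,200
  Exemption: $1,113,200 ≤ $1,122,000, so full $65,000 applies
  Base: $1,113,200 − $65,000 = $1,048,200
  $1,048,200 × 12% = $125,784

$243,430 > $125,784, so the general income tax governs.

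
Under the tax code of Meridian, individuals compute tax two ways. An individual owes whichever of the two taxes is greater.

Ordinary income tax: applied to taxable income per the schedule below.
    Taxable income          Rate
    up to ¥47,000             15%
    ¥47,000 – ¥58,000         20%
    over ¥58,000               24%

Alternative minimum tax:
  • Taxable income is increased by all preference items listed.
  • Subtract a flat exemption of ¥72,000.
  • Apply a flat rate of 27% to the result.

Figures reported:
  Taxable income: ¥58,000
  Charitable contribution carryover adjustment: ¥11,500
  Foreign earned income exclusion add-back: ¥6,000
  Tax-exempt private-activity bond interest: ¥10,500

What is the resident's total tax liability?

¥9,250

Ordinary income tax:
  ¥47,000 × 15% = ¥7,050
  ¥11,000 × 20% = ¥2,200
  → ¥9,250

Alternative minimum tax:
  Adjusted income: ¥58,000 + ¥11,500 + ¥6,000 + ¥10,500 = ¥86,000
  Less exemption ¥72,000 → base ¥14,000
  ¥14,000 × 27% = ¥3,780

¥9,250 > ¥3,780, so the ordinary income tax governs.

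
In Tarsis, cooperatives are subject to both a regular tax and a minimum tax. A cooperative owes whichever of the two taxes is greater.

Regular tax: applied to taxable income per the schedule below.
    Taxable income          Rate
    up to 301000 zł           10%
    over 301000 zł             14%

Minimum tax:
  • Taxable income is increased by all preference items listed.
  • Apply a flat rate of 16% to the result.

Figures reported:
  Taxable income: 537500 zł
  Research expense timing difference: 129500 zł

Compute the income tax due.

106720 zł

Regular tax:
  301000 zł × 10% = 30100 zł
  236500 zł × 14% = 33110 zł
  → 63210 zł

Minimum tax:
  Adjusted income: 537500 zł + 129500 zł = 667000 zł
  667000 zł × 16% = 106720 zł

106720 zł > 63210 zł, so the minimum tax is the binding amount.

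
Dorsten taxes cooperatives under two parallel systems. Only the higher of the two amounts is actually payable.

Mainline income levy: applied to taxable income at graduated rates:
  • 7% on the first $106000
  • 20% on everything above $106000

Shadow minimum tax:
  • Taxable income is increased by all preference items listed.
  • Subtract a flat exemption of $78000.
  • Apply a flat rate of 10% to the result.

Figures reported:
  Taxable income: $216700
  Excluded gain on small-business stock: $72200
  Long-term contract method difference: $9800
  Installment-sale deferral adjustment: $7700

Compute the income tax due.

$29560

Shadow minimum tax:
  Adjusted income: $216700 + $72200 + $9800 + $7700 = $306400
  Less exemption $78000 → base $228400
  $228400 × 10% = $22840

Mainline income levy:
  $106000 × 7% = $7420
  $110700 × 20% = $22140
  → $29560

$29560 > $22840, so the mainline income levy governs.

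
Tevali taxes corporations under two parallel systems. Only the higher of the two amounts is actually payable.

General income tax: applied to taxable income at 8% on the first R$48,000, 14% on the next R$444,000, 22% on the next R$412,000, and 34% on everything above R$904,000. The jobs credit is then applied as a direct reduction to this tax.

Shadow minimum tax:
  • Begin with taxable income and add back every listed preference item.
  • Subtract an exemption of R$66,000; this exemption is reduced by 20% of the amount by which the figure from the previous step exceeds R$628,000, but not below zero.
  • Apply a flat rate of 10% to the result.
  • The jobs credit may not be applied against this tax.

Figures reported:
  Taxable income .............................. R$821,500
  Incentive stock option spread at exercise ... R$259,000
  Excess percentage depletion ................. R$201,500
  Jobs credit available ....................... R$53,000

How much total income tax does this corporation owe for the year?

General income tax:
  R$48,000 × 8% = R$3,840
  R$444,000 × 14% = R$62,160
  R$329,500 × 22% = R$72,490
  → R$138,490
  Less jobs credit R$53,000 → R$85,490

Shadow minimum tax:
  Adjusted income: R$821,500 + R$259,000 + R$201,500 = R$1,282,000
  Exemption: 20% × (R$1,282,000 − R$628,000) = R$130,800 ≥ R$66,000, so the exemption is fully phased out
  Base: R$1,282,000 − R$0 = R$1,282,000
  R$1,282,000 × 10% = R$128,200

R$128,200 > R$85,490, so the shadow minimum tax is the binding amount.

R$128,200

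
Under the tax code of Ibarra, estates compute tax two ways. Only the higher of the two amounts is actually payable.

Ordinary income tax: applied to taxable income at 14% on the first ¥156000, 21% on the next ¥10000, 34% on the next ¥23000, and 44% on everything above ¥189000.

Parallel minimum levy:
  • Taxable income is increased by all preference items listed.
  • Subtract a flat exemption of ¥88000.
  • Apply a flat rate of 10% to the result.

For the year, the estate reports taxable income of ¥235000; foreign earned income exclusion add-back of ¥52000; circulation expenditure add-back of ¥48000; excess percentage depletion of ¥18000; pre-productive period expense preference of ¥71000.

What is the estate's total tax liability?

¥52000

Parallel minimum levy:
  Adjusted income: ¥235000 + ¥52000 + ¥48000 + ¥18000 + ¥71000 = ¥424000
  Less exemption ¥88000 → base ¥336000
  ¥336000 × 10% = ¥33600

Ordinary income tax:
  ¥156000 × 14% = ¥21840
  ¥10000 × 21% = ¥2100
  ¥23000 × 34% = ¥7820
  ¥46000 × 44% = ¥20240
  → ¥52000

¥52000 > ¥33600, so the ordinary income tax governs.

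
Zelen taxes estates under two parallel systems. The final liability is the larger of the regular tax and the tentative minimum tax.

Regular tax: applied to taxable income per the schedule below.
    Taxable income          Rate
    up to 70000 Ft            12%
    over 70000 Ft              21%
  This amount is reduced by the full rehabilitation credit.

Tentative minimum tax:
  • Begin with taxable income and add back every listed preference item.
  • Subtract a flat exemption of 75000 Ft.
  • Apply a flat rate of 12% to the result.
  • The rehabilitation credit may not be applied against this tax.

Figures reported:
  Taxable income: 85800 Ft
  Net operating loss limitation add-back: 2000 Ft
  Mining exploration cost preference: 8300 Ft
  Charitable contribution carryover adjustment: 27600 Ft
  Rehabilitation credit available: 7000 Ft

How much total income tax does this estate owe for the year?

Tentative minimum tax:
  Adjusted income: 85800 Ft + 2000 Ft + 8300 Ft + 27600 Ft = 123700 Ft
  Less exemption 75000 Ft → base 48700 Ft
  48700 Ft × 12% = 5844 Ft

Regular tax:
  70000 Ft × 12% = 8400 Ft
  15800 Ft × 21% = 3318 Ft
  → 11718 Ft
  Less rehabilitation credit 7000 Ft → 4718 Ft

5844 Ft > 4718 Ft, so the tentative minimum tax is the binding amount.

5844 Ft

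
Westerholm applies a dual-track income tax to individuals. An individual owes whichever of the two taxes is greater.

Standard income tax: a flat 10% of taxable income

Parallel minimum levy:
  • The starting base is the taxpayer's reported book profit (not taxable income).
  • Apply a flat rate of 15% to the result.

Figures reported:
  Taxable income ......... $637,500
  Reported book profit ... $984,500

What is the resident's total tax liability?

Standard income tax:
  $637,500 × 10% = $63,750

Parallel minimum levy:
  Base (reported book profit): $984,500
  $984,500 × 15% = $147,675

$147,675 > $63,750, so the parallel minimum levy is the binding amount.

$147,675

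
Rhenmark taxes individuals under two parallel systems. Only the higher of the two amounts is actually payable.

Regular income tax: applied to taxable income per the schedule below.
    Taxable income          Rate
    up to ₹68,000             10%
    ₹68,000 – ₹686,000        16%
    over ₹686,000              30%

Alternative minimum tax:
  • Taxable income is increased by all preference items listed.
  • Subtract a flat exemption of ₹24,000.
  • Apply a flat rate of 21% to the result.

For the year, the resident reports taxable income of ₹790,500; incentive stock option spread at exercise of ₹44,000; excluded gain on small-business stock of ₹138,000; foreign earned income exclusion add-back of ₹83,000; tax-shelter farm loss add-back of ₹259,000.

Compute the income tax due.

Alternative minimum tax:
  Adjusted income: ₹790,500 + ₹44,000 + ₹138,000 + ₹83,000 + ₹259,000 = ₹1,314,500
  Less exemption ₹24,000 → base ₹1,290,500
  ₹1,290,500 × 21% = ₹271,005

Regular income tax:
  ₹68,000 × 10% = ₹6,800
  ₹618,000 × 16% = ₹98,880
  ₹104,500 × 30% = ₹31,350
  → ₹137,030

₹271,005 > ₹137,030, so the alternative minimum tax is the binding amount.

₹271,005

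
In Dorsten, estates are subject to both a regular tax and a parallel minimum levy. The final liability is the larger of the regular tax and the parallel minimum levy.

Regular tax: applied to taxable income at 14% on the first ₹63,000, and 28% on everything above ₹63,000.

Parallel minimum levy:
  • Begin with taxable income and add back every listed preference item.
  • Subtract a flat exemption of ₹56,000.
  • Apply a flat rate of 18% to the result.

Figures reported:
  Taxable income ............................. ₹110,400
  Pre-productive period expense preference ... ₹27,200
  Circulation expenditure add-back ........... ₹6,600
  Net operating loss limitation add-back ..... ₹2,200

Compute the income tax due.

Regular tax:
  ₹63,000 × 14% = ₹8,820
  ₹47,400 × 28% = ₹13,272
  → ₹22,092

Parallel minimum levy:
  Adjusted income: ₹110,400 + ₹27,200 + ₹6,600 + ₹2,200 = ₹146,400
  Less exemption ₹56,000 → base ₹90,400
  ₹90,400 × 18% = ₹16,272

₹22,092 > ₹16,272, so the regular tax governs.

₹22,092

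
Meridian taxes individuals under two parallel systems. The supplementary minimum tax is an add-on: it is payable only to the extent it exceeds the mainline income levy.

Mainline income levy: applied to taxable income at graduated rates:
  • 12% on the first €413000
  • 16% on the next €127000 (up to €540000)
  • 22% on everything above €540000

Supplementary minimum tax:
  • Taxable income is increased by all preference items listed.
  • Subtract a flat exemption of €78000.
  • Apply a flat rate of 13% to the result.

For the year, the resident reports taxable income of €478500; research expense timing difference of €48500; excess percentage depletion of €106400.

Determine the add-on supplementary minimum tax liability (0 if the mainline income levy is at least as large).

Supplementary minimum tax:
  Adjusted income: €478500 + €48500 + €106400 = €633400
  Less exemption €78000 → base €555400
  €555400 × 13% = €72202

Mainline income levy:
  €413000 × 12% = €49560
  €65500 × 16% = €10480
  → €60040

Excess of supplementary minimum tax over mainline income levy: €72202 − €60040 = €12162.

€12162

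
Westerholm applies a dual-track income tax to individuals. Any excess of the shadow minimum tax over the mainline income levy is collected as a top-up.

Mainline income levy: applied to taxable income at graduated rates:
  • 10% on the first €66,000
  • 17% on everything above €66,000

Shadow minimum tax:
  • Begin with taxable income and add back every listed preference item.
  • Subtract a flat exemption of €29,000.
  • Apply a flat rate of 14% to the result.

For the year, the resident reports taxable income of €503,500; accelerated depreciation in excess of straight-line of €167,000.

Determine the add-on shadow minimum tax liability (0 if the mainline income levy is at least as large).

Mainline income levy:
  €66,000 × 10% = €6,600
  €437,500 × 17% = €74,375
  → €80,975

Shadow minimum tax:
  Adjusted income: €503,500 + €167,000 = €670,500
  Less exemption €29,000 → base €641,500
  €641,500 × 14% = €89,810

Excess of shadow minimum tax over mainline income levy: €89,810 − €80,975 = €8,835.

€8,835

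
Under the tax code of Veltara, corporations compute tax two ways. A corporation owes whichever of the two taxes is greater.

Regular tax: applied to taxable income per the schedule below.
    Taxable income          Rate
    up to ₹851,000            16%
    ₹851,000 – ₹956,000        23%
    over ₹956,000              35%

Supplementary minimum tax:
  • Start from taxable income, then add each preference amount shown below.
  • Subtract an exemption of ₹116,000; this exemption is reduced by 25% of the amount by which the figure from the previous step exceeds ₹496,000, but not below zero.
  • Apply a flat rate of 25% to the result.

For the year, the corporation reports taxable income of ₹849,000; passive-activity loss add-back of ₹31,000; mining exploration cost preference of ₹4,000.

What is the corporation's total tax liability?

₹216,250

Regular tax:
  ₹849,000 × 16% = ₹135,840

Supplementary minimum tax:
  Adjusted income: ₹849,000 + ₹31,000 + ₹4,000 = ₹884,000
  Exemption: ₹116,000 − 25% × (₹884,000 − ₹496,000) = ₹116,000 − ₹97,000 = ₹19,000
  Base: ₹884,000 − ₹19,000 = ₹865,000
  ₹865,000 × 25% = ₹216,250

₹216,250 > ₹135,840, so the supplementary minimum tax is the binding amount.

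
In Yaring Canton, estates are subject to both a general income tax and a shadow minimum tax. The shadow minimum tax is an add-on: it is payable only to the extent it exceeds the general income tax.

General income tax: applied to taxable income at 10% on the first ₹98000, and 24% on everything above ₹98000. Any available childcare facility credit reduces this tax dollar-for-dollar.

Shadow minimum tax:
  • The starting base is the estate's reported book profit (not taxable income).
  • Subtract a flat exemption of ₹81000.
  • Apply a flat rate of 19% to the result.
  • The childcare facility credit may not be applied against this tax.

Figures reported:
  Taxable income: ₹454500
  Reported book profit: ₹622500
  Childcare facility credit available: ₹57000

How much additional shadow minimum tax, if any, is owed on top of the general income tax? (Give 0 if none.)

₹64525

General income tax:
  ₹98000 × 10% = ₹9800
  ₹356500 × 24% = ₹85560
  → ₹95360
  Less childcare facility credit ₹57000 → ₹38360

Shadow minimum tax:
  Base (reported book profit): ₹622500
  Less exemption ₹81000 → base ₹541500
  ₹541500 × 19% = ₹102885

Excess of shadow minimum tax over general income tax: ₹102885 − ₹38360 = ₹64525.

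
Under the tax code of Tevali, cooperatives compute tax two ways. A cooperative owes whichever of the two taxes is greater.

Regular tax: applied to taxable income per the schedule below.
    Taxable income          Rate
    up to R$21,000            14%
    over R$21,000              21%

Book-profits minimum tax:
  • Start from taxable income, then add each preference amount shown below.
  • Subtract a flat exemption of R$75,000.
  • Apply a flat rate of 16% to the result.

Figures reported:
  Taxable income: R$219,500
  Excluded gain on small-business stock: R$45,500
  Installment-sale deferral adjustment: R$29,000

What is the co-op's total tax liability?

R$44,625

Book-profits minimum tax:
  Adjusted income: R$219,500 + R$45,500 + R$29,000 = R$294,000
  Less exemption R$75,000 → base R$219,000
  R$219,000 × 16% = R$35,040

Regular tax:
  R$21,000 × 14% = R$2,940
  R$198,500 × 21% = R$41,685
  → R$44,625

R$44,625 > R$35,040, so the regular tax governs.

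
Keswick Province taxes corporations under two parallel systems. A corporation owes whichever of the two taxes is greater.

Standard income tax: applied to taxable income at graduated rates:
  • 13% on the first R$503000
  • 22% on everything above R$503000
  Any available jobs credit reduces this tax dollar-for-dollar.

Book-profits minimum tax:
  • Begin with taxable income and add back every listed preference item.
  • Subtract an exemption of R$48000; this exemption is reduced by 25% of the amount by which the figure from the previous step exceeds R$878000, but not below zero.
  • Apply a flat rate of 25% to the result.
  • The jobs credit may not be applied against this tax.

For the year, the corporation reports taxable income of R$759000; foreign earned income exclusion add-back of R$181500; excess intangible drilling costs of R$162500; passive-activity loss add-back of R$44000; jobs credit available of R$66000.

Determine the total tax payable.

R$286750

Standard income tax:
  R$503000 × 13% = R$65390
  R$256000 × 22% = R$56320
  → R$121710
  Less jobs credit R$66000 → R$55710

Book-profits minimum tax:
  Adjusted income: R$759000 + R$181500 + R$162500 + R$44000 = R$1147000
  Exemption: 25% × (R$1147000 − R$878000) = R$67250 ≥ R$48000, so the exemption is fully phased out
  Base: R$1147000 − R$0 = R$1147000
  R$1147000 × 25% = R$286750

R$286750 > R$55710, so the book-profits minimum tax is the binding amount.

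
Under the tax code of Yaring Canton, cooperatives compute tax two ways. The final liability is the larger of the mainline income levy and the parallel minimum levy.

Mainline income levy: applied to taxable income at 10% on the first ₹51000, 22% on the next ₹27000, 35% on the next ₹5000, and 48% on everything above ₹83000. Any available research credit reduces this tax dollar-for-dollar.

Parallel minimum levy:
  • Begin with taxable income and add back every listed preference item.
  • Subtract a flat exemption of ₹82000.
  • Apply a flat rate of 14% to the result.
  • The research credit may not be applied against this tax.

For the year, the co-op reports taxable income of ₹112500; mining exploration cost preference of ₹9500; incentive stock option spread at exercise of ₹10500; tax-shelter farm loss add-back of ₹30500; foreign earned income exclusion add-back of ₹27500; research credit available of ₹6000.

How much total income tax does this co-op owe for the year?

₹20950

Mainline income levy:
  ₹51000 × 10% = ₹5100
  ₹27000 × 22% = ₹5940
  ₹5000 × 35% = ₹1750
  ₹29500 × 48% = ₹14160
  → ₹26950
  Less research credit ₹6000 → ₹20950

Parallel minimum levy:
  Adjusted income: ₹112500 + ₹9500 + ₹10500 + ₹30500 + ₹27500 = ₹190500
  Less exemption ₹82000 → base ₹108500
  ₹108500 × 14% = ₹15190

₹20950 > ₹15190, so the mainline income levy governs.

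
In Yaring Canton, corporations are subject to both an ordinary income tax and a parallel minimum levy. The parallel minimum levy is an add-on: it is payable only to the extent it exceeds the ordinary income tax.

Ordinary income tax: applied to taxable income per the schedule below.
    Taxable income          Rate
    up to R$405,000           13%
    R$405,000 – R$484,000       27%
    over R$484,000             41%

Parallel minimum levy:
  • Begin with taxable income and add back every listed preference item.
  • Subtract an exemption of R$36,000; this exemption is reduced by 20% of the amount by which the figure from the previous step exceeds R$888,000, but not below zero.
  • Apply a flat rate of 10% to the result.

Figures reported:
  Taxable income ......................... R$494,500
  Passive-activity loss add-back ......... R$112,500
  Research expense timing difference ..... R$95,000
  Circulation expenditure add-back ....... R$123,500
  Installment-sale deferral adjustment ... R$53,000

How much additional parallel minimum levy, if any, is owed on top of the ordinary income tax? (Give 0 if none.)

R$5,965

Ordinary income tax:
  R$405,000 × 13% = R$52,650
  R$79,000 × 27% = R$21,330
  R$10,500 × 41% = R$4,305
  → R$78,285

Parallel minimum levy:
  Adjusted income: R$494,500 + R$112,500 + R$95,000 + R$123,500 + R$53,000 = R$878,500
  Exemption: R$878,500 ≤ R$888,000, so full R$36,000 applies
  Base: R$878,500 − R$36,000 = R$842,500
  R$842,500 × 10% = R$84,250

Excess of parallel minimum levy over ordinary income tax: R$84,250 − R$78,285 = R$5,965.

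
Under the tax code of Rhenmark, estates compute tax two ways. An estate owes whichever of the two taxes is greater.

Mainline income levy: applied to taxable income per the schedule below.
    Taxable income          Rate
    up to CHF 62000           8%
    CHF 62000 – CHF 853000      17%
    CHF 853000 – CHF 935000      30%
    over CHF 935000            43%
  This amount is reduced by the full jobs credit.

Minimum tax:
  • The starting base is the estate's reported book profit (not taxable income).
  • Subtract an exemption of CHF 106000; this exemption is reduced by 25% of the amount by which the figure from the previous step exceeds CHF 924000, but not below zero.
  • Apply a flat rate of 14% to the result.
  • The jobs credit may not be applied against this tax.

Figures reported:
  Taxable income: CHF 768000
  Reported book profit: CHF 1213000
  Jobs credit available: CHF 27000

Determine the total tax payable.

CHF 165095

Mainline income levy:
  CHF 62000 × 8% = CHF 4960
  CHF 706000 × 17% = CHF 120020
  → CHF 124980
  Less jobs credit CHF 27000 → CHF 97980

Minimum tax:
  Base (reported book profit): CHF 1213000
  Exemption: CHF 106000 − 25% × (CHF 1213000 − CHF 924000) = CHF 106000 − CHF 72250 = CHF 33750
  Base: CHF 1213000 − CHF 33750 = CHF 1179250
  CHF 1179250 × 14% = CHF 165095

CHF 165095 > CHF 97980, so the minimum tax is the binding amount.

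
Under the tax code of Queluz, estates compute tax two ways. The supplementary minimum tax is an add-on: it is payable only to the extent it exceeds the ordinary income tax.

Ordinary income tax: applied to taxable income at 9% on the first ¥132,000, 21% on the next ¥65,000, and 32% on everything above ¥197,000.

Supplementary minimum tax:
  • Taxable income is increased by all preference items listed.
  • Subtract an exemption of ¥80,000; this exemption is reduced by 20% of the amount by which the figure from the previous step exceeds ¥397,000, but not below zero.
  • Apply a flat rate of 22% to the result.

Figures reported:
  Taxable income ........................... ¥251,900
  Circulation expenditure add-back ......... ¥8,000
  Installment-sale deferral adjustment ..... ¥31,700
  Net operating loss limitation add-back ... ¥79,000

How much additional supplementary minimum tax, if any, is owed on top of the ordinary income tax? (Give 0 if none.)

Supplementary minimum tax:
  Adjusted income: ¥251,900 + ¥8,000 + ¥31,700 + ¥79,000 = ¥370,600
  Exemption: ¥370,600 ≤ ¥397,000, so full ¥80,000 applies
  Base: ¥370,600 − ¥80,000 = ¥290,600
  ¥290,600 × 22% = ¥63,932

Ordinary income tax:
  ¥132,000 × 9% = ¥11,880
  ¥65,000 × 21% = ¥13,650
  ¥54,900 × 32% = ¥17,568
  → ¥43,098

Excess of supplementary minimum tax over ordinary income tax: ¥63,932 − ¥43,098 = ¥20,834.

¥20,834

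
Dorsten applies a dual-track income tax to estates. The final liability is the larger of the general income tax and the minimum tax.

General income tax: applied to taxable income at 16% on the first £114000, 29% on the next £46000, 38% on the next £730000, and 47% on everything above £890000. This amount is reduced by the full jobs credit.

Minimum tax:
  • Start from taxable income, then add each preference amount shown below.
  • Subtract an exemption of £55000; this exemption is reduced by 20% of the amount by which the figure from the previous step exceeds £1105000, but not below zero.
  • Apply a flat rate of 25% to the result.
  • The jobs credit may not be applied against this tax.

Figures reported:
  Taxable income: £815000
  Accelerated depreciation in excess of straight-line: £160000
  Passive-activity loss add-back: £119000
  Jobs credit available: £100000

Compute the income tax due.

£259750

Minimum tax:
  Adjusted income: £815000 + £160000 + £119000 = £1094000
  Exemption: £1094000 ≤ £1105000, so full £55000 applies
  Base: £1094000 − £55000 = £1039000
  £1039000 × 25% = £259750

General income tax:
  £114000 × 16% = £18240
  £46000 × 29% = £13340
  £655000 × 38% = £248900
  → £280480
  Less jobs credit £100000 → £180480

£259750 > £180480, so the minimum tax is the binding amount.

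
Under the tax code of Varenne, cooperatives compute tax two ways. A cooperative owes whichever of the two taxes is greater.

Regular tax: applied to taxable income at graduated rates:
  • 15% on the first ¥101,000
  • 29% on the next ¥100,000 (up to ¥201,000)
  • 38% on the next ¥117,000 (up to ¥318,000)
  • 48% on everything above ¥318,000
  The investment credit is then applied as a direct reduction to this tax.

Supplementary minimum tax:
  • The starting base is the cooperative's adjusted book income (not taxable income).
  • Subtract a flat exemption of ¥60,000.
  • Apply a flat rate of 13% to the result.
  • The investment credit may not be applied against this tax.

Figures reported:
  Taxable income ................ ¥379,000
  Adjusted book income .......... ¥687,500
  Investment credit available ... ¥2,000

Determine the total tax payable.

Regular tax:
  ¥101,000 × 15% = ¥15,150
  ¥100,000 × 29% = ¥29,000
  ¥117,000 × 38% = ¥44,460
  ¥61,000 × 48% = ¥29,280
  → ¥117,890
  Less investment credit ¥2,000 → ¥115,890

Supplementary minimum tax:
  Base (adjusted book income): ¥687,500
  Less exemption ¥60,000 → base ¥627,500
  ¥627,500 × 13% = ¥81,575

¥115,890 > ¥81,575, so the regular tax governs.

¥115,890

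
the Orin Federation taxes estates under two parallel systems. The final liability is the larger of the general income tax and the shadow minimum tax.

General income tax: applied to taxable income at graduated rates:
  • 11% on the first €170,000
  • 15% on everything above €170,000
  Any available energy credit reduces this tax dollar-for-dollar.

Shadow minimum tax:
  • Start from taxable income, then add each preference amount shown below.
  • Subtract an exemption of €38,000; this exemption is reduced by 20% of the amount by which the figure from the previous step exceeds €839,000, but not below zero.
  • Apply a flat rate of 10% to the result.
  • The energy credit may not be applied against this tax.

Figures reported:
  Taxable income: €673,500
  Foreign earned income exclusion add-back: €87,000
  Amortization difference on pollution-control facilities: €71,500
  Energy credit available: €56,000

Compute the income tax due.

Shadow minimum tax:
  Adjusted income: €673,500 + €87,000 + €71,500 = €832,000
  Exemption: €832,000 ≤ €839,000, so full €38,000 applies
  Base: €832,000 − €38,000 = €794,000
  €794,000 × 10% = €79,400

General income tax:
  €170,000 × 11% = €18,700
  €503,500 × 15% = €75,525
  → €94,225
  Less energy credit €56,000 → €38,225

€79,400 > €38,225, so the shadow minimum tax is the binding amount.

€79,400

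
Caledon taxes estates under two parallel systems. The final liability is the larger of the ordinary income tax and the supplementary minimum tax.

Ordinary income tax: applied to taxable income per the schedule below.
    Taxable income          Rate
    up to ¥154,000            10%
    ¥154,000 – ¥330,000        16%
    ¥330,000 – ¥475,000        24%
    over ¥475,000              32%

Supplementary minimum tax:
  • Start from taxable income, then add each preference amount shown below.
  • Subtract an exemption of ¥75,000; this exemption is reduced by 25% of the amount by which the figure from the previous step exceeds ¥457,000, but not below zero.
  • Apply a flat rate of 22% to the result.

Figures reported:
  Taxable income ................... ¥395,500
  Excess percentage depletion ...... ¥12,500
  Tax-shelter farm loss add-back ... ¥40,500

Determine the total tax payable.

Ordinary income tax:
  ¥154,000 × 10% = ¥15,400
  ¥176,000 × 16% = ¥28,160
  ¥65,500 × 24% = ¥15,720
  → ¥59,280

Supplementary minimum tax:
  Adjusted income: ¥395,500 + ¥12,500 + ¥40,500 = ¥448,500
  Exemption: ¥448,500 ≤ ¥457,000, so full ¥75,000 applies
  Base: ¥448,500 − ¥75,000 = ¥373,500
  ¥373,500 × 22% = ¥82,170

¥82,170 > ¥59,280, so the supplementary minimum tax is the binding amount.

¥82,170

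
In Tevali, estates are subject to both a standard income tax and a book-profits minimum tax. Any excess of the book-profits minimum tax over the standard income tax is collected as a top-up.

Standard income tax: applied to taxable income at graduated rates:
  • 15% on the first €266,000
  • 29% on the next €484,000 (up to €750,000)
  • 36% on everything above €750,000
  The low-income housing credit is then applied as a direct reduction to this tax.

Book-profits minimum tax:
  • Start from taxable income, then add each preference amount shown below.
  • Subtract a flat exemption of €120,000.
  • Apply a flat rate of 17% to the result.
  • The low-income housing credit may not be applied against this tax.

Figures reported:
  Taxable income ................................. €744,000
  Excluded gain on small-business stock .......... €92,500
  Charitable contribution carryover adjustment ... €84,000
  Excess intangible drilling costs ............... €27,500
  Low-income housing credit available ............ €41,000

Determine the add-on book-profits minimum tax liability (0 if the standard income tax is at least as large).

Book-profits minimum tax:
  Adjusted income: €744,000 + €92,500 + €84,000 + €27,500 = €948,000
  Less exemption €120,000 → base €828,000
  €828,000 × 17% = €140,760

Standard income tax:
  €266,000 × 15% = €39,900
  €478,000 × 29% = €138,620
  → €178,520
  Less low-income housing credit €41,000 → €137,520

Excess of book-profits minimum tax over standard income tax: €140,760 − €137,520 = €3,240.

€3,240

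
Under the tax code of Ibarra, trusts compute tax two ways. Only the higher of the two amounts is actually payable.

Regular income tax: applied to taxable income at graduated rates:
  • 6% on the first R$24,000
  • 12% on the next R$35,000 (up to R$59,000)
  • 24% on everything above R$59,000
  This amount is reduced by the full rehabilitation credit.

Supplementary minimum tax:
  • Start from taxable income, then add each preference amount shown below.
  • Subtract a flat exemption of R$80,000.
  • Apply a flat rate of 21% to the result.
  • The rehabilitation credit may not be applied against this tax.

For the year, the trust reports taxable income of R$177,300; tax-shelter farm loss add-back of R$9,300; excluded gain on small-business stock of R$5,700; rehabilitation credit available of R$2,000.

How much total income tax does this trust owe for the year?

R$32,032

Regular income tax:
  R$24,000 × 6% = R$1,440
  R$35,000 × 12% = R$4,200
  R$118,300 × 24% = R$28,392
  → R$34,032
  Less rehabilitation credit R$2,000 → R$32,032

Supplementary minimum tax:
  Adjusted income: R$177,300 + R$9,300 + R$5,700 = R$192,300
  Less exemption R$80,000 → base R$112,300
  R$112,300 × 21% = R$23,583

R$32,032 > R$23,583, so the regular income tax governs.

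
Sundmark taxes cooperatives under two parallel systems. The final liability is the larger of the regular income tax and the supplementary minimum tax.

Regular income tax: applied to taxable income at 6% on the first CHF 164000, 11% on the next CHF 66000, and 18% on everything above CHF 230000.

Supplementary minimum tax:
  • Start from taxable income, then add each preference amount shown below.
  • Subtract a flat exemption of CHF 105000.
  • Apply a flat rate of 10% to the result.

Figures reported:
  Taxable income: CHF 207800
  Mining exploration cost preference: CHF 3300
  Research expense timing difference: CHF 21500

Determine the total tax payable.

CHF 14658

Supplementary minimum tax:
  Adjusted income: CHF 207800 + CHF 3300 + CHF 21500 = CHF 232600
  Less exemption CHF 105000 → base CHF 127600
  CHF 127600 × 10% = CHF 12760

Regular income tax:
  CHF 164000 × 6% = CHF 9840
  CHF 43800 × 11% = CHF 4818
  → CHF 14658

CHF 14658 > CHF 12760, so the regular income tax governs.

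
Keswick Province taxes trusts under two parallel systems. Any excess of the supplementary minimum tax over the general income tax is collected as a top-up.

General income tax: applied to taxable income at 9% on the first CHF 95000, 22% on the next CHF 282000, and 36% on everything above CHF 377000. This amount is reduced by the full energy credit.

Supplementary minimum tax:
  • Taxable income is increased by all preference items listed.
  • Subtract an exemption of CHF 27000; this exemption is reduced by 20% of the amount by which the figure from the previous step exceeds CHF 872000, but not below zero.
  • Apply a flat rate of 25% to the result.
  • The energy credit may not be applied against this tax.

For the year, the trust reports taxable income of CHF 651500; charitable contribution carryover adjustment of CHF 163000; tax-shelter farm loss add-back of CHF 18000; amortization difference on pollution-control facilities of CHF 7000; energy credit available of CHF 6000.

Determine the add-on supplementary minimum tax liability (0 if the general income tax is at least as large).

Supplementary minimum tax:
  Adjusted income: CHF 651500 + CHF 163000 + CHF 18000 + CHF 7000 = CHF 839500
  Exemption: CHF 839500 ≤ CHF 872000, so full CHF 27000 applies
  Base: CHF 839500 − CHF 27000 = CHF 812500
  CHF 812500 × 25% = CHF 203125

General income tax:
  CHF 95000 × 9% = CHF 8550
  CHF 282000 × 22% = CHF 62040
  CHF 274500 × 36% = CHF 98820
  → CHF 169410
  Less energy credit CHF 6000 → CHF 163410

Excess of supplementary minimum tax over general income tax: CHF 203125 − CHF 163410 = CHF 39715.

CHF 39715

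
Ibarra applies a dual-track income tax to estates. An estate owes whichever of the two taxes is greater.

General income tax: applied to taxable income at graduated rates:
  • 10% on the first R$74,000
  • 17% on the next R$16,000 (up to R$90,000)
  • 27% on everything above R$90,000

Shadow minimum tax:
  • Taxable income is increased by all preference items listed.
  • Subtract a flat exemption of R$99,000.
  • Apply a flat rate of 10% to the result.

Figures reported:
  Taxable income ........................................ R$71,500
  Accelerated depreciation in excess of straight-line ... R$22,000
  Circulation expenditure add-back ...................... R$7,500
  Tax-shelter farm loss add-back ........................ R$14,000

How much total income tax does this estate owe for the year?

R$7,150

Shadow minimum tax:
  Adjusted income: R$71,500 + R$22,000 + R$7,500 + R$14,000 = R$115,000
  Less exemption R$99,000 → base R$16,000
  R$16,000 × 10% = R$1,600

General income tax:
  R$71,500 × 10% = R$7,150

R$7,150 > R$1,600, so the general income tax governs.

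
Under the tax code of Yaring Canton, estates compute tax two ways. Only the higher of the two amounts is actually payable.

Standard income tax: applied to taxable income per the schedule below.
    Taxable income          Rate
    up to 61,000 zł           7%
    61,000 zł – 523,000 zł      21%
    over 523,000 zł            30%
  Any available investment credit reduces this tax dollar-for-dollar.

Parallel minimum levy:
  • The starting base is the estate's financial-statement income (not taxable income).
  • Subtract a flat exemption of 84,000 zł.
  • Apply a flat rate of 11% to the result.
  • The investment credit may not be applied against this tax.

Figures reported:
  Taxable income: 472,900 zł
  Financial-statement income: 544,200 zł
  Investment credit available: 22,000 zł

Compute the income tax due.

68,769 zł

Parallel minimum levy:
  Base (financial-statement income): 544,200 zł
  Less exemption 84,000 zł → base 460,200 zł
  460,200 zł × 11% = 50,622 zł

Standard income tax:
  61,000 zł × 7% = 4,270 zł
  411,900 zł × 21% = 86,499 zł
  → 90,769 zł
  Less investment credit 22,000 zł → 68,769 zł

68,769 zł > 50,622 zł, so the standard income tax governs.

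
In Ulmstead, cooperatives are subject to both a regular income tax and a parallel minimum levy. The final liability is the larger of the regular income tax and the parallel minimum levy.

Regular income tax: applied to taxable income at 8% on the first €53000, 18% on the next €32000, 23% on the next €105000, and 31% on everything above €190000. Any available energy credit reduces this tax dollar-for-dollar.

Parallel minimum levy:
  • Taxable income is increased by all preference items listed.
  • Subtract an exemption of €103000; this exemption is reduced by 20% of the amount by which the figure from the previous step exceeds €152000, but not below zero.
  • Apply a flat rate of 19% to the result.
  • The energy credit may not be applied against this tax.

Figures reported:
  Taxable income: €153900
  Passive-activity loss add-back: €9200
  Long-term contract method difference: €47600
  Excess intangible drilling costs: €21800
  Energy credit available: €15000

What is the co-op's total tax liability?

€27664

Parallel minimum levy:
  Adjusted income: €153900 + €9200 + €47600 + €21800 = €232500
  Exemption: €103000 − 20% × (€232500 − €152000) = €103000 − €16100 = €86900
  Base: €232500 − €86900 = €145600
  €145600 × 19% = €27664

Regular income tax:
  €53000 × 8% = €4240
  €32000 × 18% = €5760
  €68900 × 23% = €15847
  → €25847
  Less energy credit €15000 → €10847

€27664 > €10847, so the parallel minimum levy is the binding amount.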